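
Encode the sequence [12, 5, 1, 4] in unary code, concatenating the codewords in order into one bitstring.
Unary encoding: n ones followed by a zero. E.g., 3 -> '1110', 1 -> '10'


Encode each number as n ones followed by a terminating 0:
  12 -> 1111111111110 (13 bits)
  5 -> 111110 (6 bits)
  1 -> 10 (2 bits)
  4 -> 11110 (5 bits)
Total length = 13 + 6 + 2 + 5 = 26 bits.

Unary([12, 5, 1, 4]) = 11111111111101111101011110 (26 bits)


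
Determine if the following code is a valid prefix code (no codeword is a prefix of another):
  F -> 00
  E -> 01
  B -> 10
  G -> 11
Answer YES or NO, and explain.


Checking each pair (does one codeword prefix another?):
  F='00' vs E='01': no prefix
  F='00' vs B='10': no prefix
  F='00' vs G='11': no prefix
  E='01' vs F='00': no prefix
  E='01' vs B='10': no prefix
  E='01' vs G='11': no prefix
  B='10' vs F='00': no prefix
  B='10' vs E='01': no prefix
  B='10' vs G='11': no prefix
  G='11' vs F='00': no prefix
  G='11' vs E='01': no prefix
  G='11' vs B='10': no prefix
No violation found over all pairs.

YES -- this is a valid prefix code. No codeword is a prefix of any other codeword.


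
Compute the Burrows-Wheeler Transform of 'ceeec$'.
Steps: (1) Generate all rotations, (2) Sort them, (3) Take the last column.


Rotations (sorted):
  0: $ceeec -> last char: c
  1: c$ceee -> last char: e
  2: ceeec$ -> last char: $
  3: ec$cee -> last char: e
  4: eec$ce -> last char: e
  5: eeec$c -> last char: c


BWT = ce$eec


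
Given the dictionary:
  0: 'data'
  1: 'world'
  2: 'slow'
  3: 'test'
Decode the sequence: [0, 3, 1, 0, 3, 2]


Look up each index in the dictionary:
  0 -> 'data'
  3 -> 'test'
  1 -> 'world'
  0 -> 'data'
  3 -> 'test'
  2 -> 'slow'

Decoded: "data test world data test slow"


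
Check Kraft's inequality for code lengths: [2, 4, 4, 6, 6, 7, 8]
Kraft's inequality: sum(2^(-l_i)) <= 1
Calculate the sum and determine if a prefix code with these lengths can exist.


Sum = 2^(-2) + 2^(-4) + 2^(-4) + 2^(-6) + 2^(-6) + 2^(-7) + 2^(-8)
    = 0.25 + 0.0625 + 0.0625 + 0.015625 + 0.015625 + 0.0078125 + 0.00390625
    = 107/256 = 0.41796875
Since 0.41796875 <= 1, Kraft's inequality IS satisfied.
A prefix code with these lengths CAN exist.

Kraft sum = 0.41796875. Satisfied.


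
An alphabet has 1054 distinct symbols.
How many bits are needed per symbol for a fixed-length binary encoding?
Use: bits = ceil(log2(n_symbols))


log2(1054) = 10.0417
Bracket: 2^10 = 1024 < 1054 <= 2^11 = 2048
So ceil(log2(1054)) = 11

bits = ceil(log2(1054)) = ceil(10.0417) = 11 bits


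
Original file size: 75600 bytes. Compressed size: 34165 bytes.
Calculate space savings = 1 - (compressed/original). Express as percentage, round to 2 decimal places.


ratio = compressed/original = 34165/75600 = 0.451918
savings = 1 - ratio = 1 - 0.451918 = 0.548082
as a percentage: 0.548082 * 100 = 54.81%

Space savings = 1 - 34165/75600 = 54.81%


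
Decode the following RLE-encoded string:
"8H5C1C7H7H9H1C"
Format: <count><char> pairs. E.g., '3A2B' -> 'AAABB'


Expanding each <count><char> pair:
  8H -> 'HHHHHHHH'
  5C -> 'CCCCC'
  1C -> 'C'
  7H -> 'HHHHHHH'
  7H -> 'HHHHHHH'
  9H -> 'HHHHHHHHH'
  1C -> 'C'

Decoded = HHHHHHHHCCCCCCHHHHHHHHHHHHHHHHHHHHHHHC


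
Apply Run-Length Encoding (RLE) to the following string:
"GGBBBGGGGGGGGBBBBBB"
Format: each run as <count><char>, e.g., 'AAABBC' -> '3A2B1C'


Scanning runs left to right:
  i=0: run of 'G' x 2 -> '2G'
  i=2: run of 'B' x 3 -> '3B'
  i=5: run of 'G' x 8 -> '8G'
  i=13: run of 'B' x 6 -> '6B'

RLE = 2G3B8G6B


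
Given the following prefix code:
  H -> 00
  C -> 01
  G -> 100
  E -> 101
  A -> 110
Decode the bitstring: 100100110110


Decoding step by step:
Bits 100 -> G
Bits 100 -> G
Bits 110 -> A
Bits 110 -> A


Decoded message: GGAA


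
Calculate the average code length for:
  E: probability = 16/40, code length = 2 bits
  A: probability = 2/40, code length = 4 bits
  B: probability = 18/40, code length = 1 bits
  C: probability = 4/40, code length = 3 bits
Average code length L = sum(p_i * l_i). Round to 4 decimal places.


Weighted contributions p_i * l_i:
  E: (16/40) * 2 = 32/40
  A: (2/40) * 4 = 8/40
  B: (18/40) * 1 = 18/40
  C: (4/40) * 3 = 12/40
Sum = (32 + 8 + 18 + 12)/40 = 70/40

L = 70/40 = 1.7500 bits/symbol


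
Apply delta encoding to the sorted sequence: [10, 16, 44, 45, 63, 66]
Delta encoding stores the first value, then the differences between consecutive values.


First value: 10
Deltas:
  16 - 10 = 6
  44 - 16 = 28
  45 - 44 = 1
  63 - 45 = 18
  66 - 63 = 3


Delta encoded: [10, 6, 28, 1, 18, 3]


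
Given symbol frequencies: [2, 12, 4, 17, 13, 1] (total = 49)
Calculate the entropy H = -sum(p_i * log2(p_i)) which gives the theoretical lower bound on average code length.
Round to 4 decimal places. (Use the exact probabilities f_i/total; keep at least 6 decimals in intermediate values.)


Per-symbol terms -p_i * log2(p_i) with p_i = f_i/49:
  p = 2/49 = 0.040816: log2(p) = -4.614710, -p*log2(p) = 0.188356
  p = 12/49 = 0.244898: log2(p) = -2.029747, -p*log2(p) = 0.497081
  p = 4/49 = 0.081633: log2(p) = -3.614710, -p*log2(p) = 0.295078
  p = 17/49 = 0.346939: log2(p) = -1.527247, -p*log2(p) = 0.529861
  p = 13/49 = 0.265306: log2(p) = -1.914270, -p*log2(p) = 0.507868
  p = 1/49 = 0.020408: log2(p) = -5.614710, -p*log2(p) = 0.114586
H = 0.188356 + 0.497081 + 0.295078 + 0.529861 + 0.507868 + 0.114586 = 2.132830

H = 2.1328 bits/symbol


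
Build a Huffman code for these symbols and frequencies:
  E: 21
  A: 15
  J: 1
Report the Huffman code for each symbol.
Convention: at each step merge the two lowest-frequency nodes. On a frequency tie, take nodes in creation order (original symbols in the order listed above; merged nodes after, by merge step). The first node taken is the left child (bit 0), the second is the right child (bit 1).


Huffman tree construction:
Step 1: Merge J(1) + A(15) = 16
Step 2: Merge (J+A)(16) + E(21) = 37
Read each symbol's code off the tree from the root (left child = 0, right child = 1).

Codes:
  E: 1 (length 1)
  A: 01 (length 2)
  J: 00 (length 2)
Average code length: 53/37 = 1.4324 bits/symbol


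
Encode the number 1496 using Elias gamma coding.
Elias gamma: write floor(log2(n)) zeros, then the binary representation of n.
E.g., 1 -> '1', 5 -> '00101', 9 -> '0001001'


num_bits = floor(log2(1496)) + 1 = 11
leading_zeros = num_bits - 1 = 10
binary(1496) = 10111011000

Elias gamma(1496) = '0000000000' + '10111011000' = 000000000010111011000 (21 bits)


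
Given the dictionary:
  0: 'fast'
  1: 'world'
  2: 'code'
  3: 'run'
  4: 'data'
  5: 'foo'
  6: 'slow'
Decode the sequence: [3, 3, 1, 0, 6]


Look up each index in the dictionary:
  3 -> 'run'
  3 -> 'run'
  1 -> 'world'
  0 -> 'fast'
  6 -> 'slow'

Decoded: "run run world fast slow"


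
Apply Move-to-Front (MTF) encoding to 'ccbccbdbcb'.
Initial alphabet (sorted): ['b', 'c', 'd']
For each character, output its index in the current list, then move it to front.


MTF encoding:
'c': index 1 in ['b', 'c', 'd'] -> ['c', 'b', 'd']
'c': index 0 in ['c', 'b', 'd'] -> ['c', 'b', 'd']
'b': index 1 in ['c', 'b', 'd'] -> ['b', 'c', 'd']
'c': index 1 in ['b', 'c', 'd'] -> ['c', 'b', 'd']
'c': index 0 in ['c', 'b', 'd'] -> ['c', 'b', 'd']
'b': index 1 in ['c', 'b', 'd'] -> ['b', 'c', 'd']
'd': index 2 in ['b', 'c', 'd'] -> ['d', 'b', 'c']
'b': index 1 in ['d', 'b', 'c'] -> ['b', 'd', 'c']
'c': index 2 in ['b', 'd', 'c'] -> ['c', 'b', 'd']
'b': index 1 in ['c', 'b', 'd'] -> ['b', 'c', 'd']


Output: [1, 0, 1, 1, 0, 1, 2, 1, 2, 1]


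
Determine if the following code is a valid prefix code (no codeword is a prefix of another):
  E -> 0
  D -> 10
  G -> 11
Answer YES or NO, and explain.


Checking each pair (does one codeword prefix another?):
  E='0' vs D='10': no prefix
  E='0' vs G='11': no prefix
  D='10' vs E='0': no prefix
  D='10' vs G='11': no prefix
  G='11' vs E='0': no prefix
  G='11' vs D='10': no prefix
No violation found over all pairs.

YES -- this is a valid prefix code. No codeword is a prefix of any other codeword.


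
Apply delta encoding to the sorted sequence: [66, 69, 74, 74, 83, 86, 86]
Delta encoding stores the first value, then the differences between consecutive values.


First value: 66
Deltas:
  69 - 66 = 3
  74 - 69 = 5
  74 - 74 = 0
  83 - 74 = 9
  86 - 83 = 3
  86 - 86 = 0


Delta encoded: [66, 3, 5, 0, 9, 3, 0]


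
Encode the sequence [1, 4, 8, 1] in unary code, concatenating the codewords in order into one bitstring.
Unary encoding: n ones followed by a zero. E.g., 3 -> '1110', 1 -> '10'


Encode each number as n ones followed by a terminating 0:
  1 -> 10 (2 bits)
  4 -> 11110 (5 bits)
  8 -> 111111110 (9 bits)
  1 -> 10 (2 bits)
Total length = 2 + 5 + 9 + 2 = 18 bits.

Unary([1, 4, 8, 1]) = 101111011111111010 (18 bits)


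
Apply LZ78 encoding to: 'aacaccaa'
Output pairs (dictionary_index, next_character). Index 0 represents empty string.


LZ78 encoding steps:
Dictionary: {0: ''}
Step 1: w='' (idx 0), next='a' -> output (0, 'a'), add 'a' as idx 1
Step 2: w='a' (idx 1), next='c' -> output (1, 'c'), add 'ac' as idx 2
Step 3: w='ac' (idx 2), next='c' -> output (2, 'c'), add 'acc' as idx 3
Step 4: w='a' (idx 1), next='a' -> output (1, 'a'), add 'aa' as idx 4


Encoded: [(0, 'a'), (1, 'c'), (2, 'c'), (1, 'a')]


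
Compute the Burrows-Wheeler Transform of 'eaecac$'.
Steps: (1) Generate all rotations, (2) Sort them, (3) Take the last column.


Rotations (sorted):
  0: $eaecac -> last char: c
  1: ac$eaec -> last char: c
  2: aecac$e -> last char: e
  3: c$eaeca -> last char: a
  4: cac$eae -> last char: e
  5: eaecac$ -> last char: $
  6: ecac$ea -> last char: a


BWT = cceae$a


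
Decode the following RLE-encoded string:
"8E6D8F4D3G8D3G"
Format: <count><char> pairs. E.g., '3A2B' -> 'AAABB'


Expanding each <count><char> pair:
  8E -> 'EEEEEEEE'
  6D -> 'DDDDDD'
  8F -> 'FFFFFFFF'
  4D -> 'DDDD'
  3G -> 'GGG'
  8D -> 'DDDDDDDD'
  3G -> 'GGG'

Decoded = EEEEEEEEDDDDDDFFFFFFFFDDDDGGGDDDDDDDDGGG


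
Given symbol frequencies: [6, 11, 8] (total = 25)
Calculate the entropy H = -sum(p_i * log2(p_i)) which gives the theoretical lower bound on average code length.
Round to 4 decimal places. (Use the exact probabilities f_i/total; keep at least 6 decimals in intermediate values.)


Per-symbol terms -p_i * log2(p_i) with p_i = f_i/25:
  p = 6/25 = 0.240000: log2(p) = -2.058894, -p*log2(p) = 0.494134
  p = 11/25 = 0.440000: log2(p) = -1.184425, -p*log2(p) = 0.521147
  p = 8/25 = 0.320000: log2(p) = -1.643856, -p*log2(p) = 0.526034
H = 0.494134 + 0.521147 + 0.526034 = 1.541315

H = 1.5413 bits/symbol


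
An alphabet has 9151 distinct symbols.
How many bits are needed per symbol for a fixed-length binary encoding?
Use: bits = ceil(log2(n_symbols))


log2(9151) = 13.1597
Bracket: 2^13 = 8192 < 9151 <= 2^14 = 16384
So ceil(log2(9151)) = 14

bits = ceil(log2(9151)) = ceil(13.1597) = 14 bits


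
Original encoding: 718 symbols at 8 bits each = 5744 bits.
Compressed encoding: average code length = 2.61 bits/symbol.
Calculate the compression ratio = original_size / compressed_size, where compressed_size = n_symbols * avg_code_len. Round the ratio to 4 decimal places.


original_size = n_symbols * orig_bits = 718 * 8 = 5744 bits
compressed_size = n_symbols * avg_code_len = 718 * 2.61 = 1873.98 bits
ratio = original_size / compressed_size = 5744 / 1873.98 = 3.0651

Compression ratio = 3.0651


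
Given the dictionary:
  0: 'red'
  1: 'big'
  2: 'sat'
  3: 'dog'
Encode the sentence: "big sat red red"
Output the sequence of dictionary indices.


Look up each word in the dictionary:
  'big' -> 1
  'sat' -> 2
  'red' -> 0
  'red' -> 0

Encoded: [1, 2, 0, 0]


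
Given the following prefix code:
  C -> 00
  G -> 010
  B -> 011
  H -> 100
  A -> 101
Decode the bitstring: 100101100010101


Decoding step by step:
Bits 100 -> H
Bits 101 -> A
Bits 100 -> H
Bits 010 -> G
Bits 101 -> A


Decoded message: HAHGA


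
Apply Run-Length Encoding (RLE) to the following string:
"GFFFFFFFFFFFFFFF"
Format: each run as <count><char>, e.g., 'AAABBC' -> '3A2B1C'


Scanning runs left to right:
  i=0: run of 'G' x 1 -> '1G'
  i=1: run of 'F' x 15 -> '15F'

RLE = 1G15F


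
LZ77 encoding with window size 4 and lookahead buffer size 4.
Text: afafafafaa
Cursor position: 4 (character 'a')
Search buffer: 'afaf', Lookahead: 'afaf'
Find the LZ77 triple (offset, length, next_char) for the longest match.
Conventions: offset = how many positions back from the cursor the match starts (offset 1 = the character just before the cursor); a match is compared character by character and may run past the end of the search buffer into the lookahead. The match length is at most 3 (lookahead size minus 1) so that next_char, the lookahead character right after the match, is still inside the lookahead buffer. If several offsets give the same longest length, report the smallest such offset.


Try each offset into the search buffer:
  offset=1 (pos 3, char 'f'): match length 0
  offset=2 (pos 2, char 'a'): match length 3
  offset=3 (pos 1, char 'f'): match length 0
  offset=4 (pos 0, char 'a'): match length 3
Longest match has length 3, found at offsets 2, 4; take the smallest, offset 2.
next_char = character at position 4 + 3 = 7 -> 'f'

Best match: offset=2, length=3 (matching 'afa' starting at position 2)
LZ77 triple: (2, 3, 'f')


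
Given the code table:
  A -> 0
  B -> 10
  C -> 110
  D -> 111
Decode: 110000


Decoding:
110 -> C
0 -> A
0 -> A
0 -> A


Result: CAAA


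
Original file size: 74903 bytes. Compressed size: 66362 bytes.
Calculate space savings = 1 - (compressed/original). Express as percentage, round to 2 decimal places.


ratio = compressed/original = 66362/74903 = 0.885973
savings = 1 - ratio = 1 - 0.885973 = 0.114027
as a percentage: 0.114027 * 100 = 11.4%

Space savings = 1 - 66362/74903 = 11.4%


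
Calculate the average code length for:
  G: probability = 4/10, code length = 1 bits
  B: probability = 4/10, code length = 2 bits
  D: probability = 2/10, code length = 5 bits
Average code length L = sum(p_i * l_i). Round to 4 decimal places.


Weighted contributions p_i * l_i:
  G: (4/10) * 1 = 4/10
  B: (4/10) * 2 = 8/10
  D: (2/10) * 5 = 10/10
Sum = (4 + 8 + 10)/10 = 22/10

L = 22/10 = 2.2000 bits/symbol


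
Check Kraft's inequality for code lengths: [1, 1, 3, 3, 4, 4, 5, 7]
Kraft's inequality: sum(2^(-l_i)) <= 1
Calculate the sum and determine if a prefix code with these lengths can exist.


Sum = 2^(-1) + 2^(-1) + 2^(-3) + 2^(-3) + 2^(-4) + 2^(-4) + 2^(-5) + 2^(-7)
    = 0.5 + 0.5 + 0.125 + 0.125 + 0.0625 + 0.0625 + 0.03125 + 0.0078125
    = 181/128 = 1.4140625
Since 1.4140625 > 1, Kraft's inequality is NOT satisfied.
A prefix code with these lengths CANNOT exist.

Kraft sum = 1.4140625. Not satisfied.


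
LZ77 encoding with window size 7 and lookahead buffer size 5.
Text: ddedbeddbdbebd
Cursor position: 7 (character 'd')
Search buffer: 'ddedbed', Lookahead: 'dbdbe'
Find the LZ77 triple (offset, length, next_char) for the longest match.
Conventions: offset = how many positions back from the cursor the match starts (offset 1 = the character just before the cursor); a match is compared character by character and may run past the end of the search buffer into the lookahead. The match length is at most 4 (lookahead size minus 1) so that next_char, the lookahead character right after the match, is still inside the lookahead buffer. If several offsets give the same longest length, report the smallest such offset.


Try each offset into the search buffer:
  offset=1 (pos 6, char 'd'): match length 1
  offset=2 (pos 5, char 'e'): match length 0
  offset=3 (pos 4, char 'b'): match length 0
  offset=4 (pos 3, char 'd'): match length 2
  offset=5 (pos 2, char 'e'): match length 0
  offset=6 (pos 1, char 'd'): match length 1
  offset=7 (pos 0, char 'd'): match length 1
Longest match has length 2 at offset 4.
next_char = character at position 7 + 2 = 9 -> 'd'

Best match: offset=4, length=2 (matching 'db' starting at position 3)
LZ77 triple: (4, 2, 'd')


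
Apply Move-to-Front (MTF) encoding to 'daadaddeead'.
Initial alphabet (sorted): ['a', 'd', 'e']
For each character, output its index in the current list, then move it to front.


MTF encoding:
'd': index 1 in ['a', 'd', 'e'] -> ['d', 'a', 'e']
'a': index 1 in ['d', 'a', 'e'] -> ['a', 'd', 'e']
'a': index 0 in ['a', 'd', 'e'] -> ['a', 'd', 'e']
'd': index 1 in ['a', 'd', 'e'] -> ['d', 'a', 'e']
'a': index 1 in ['d', 'a', 'e'] -> ['a', 'd', 'e']
'd': index 1 in ['a', 'd', 'e'] -> ['d', 'a', 'e']
'd': index 0 in ['d', 'a', 'e'] -> ['d', 'a', 'e']
'e': index 2 in ['d', 'a', 'e'] -> ['e', 'd', 'a']
'e': index 0 in ['e', 'd', 'a'] -> ['e', 'd', 'a']
'a': index 2 in ['e', 'd', 'a'] -> ['a', 'e', 'd']
'd': index 2 in ['a', 'e', 'd'] -> ['d', 'a', 'e']


Output: [1, 1, 0, 1, 1, 1, 0, 2, 0, 2, 2]


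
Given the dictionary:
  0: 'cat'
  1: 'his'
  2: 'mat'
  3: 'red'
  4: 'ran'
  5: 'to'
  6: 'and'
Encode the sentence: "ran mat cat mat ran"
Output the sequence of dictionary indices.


Look up each word in the dictionary:
  'ran' -> 4
  'mat' -> 2
  'cat' -> 0
  'mat' -> 2
  'ran' -> 4

Encoded: [4, 2, 0, 2, 4]


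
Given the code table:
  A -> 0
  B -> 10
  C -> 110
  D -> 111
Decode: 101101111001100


Decoding:
10 -> B
110 -> C
111 -> D
10 -> B
0 -> A
110 -> C
0 -> A


Result: BCDBACA


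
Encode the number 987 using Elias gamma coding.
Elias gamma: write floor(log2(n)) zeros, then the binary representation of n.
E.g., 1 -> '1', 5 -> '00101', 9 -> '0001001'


num_bits = floor(log2(987)) + 1 = 10
leading_zeros = num_bits - 1 = 9
binary(987) = 1111011011

Elias gamma(987) = '000000000' + '1111011011' = 0000000001111011011 (19 bits)


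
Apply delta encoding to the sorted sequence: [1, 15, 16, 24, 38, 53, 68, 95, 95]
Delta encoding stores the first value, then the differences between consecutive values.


First value: 1
Deltas:
  15 - 1 = 14
  16 - 15 = 1
  24 - 16 = 8
  38 - 24 = 14
  53 - 38 = 15
  68 - 53 = 15
  95 - 68 = 27
  95 - 95 = 0


Delta encoded: [1, 14, 1, 8, 14, 15, 15, 27, 0]


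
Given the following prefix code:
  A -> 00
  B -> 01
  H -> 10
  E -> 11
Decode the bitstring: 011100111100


Decoding step by step:
Bits 01 -> B
Bits 11 -> E
Bits 00 -> A
Bits 11 -> E
Bits 11 -> E
Bits 00 -> A


Decoded message: BEAEEA


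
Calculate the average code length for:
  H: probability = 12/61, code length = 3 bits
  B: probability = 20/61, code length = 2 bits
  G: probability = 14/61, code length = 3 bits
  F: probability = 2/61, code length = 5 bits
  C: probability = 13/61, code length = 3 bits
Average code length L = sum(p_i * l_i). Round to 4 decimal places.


Weighted contributions p_i * l_i:
  H: (12/61) * 3 = 36/61
  B: (20/61) * 2 = 40/61
  G: (14/61) * 3 = 42/61
  F: (2/61) * 5 = 10/61
  C: (13/61) * 3 = 39/61
Sum = (36 + 40 + 42 + 10 + 39)/61 = 167/61

L = 167/61 = 2.7377 bits/symbol


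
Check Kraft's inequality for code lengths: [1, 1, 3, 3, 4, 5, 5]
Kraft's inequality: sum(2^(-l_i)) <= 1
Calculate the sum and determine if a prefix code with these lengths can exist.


Sum = 2^(-1) + 2^(-1) + 2^(-3) + 2^(-3) + 2^(-4) + 2^(-5) + 2^(-5)
    = 0.5 + 0.5 + 0.125 + 0.125 + 0.0625 + 0.03125 + 0.03125
    = 44/32 = 1.375
Since 1.375 > 1, Kraft's inequality is NOT satisfied.
A prefix code with these lengths CANNOT exist.

Kraft sum = 1.375. Not satisfied.


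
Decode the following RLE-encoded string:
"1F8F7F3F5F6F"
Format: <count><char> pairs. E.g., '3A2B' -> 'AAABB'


Expanding each <count><char> pair:
  1F -> 'F'
  8F -> 'FFFFFFFF'
  7F -> 'FFFFFFF'
  3F -> 'FFF'
  5F -> 'FFFFF'
  6F -> 'FFFFFF'

Decoded = FFFFFFFFFFFFFFFFFFFFFFFFFFFFFF


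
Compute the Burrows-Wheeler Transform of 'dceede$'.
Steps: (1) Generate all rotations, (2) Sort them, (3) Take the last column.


Rotations (sorted):
  0: $dceede -> last char: e
  1: ceede$d -> last char: d
  2: dceede$ -> last char: $
  3: de$dcee -> last char: e
  4: e$dceed -> last char: d
  5: ede$dce -> last char: e
  6: eede$dc -> last char: c


BWT = ed$edec


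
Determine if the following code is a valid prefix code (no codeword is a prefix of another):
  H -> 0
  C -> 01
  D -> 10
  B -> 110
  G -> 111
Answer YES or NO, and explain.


Checking each pair (does one codeword prefix another?):
  H='0' vs C='01': prefix -- VIOLATION

NO -- this is NOT a valid prefix code. H (0) is a prefix of C (01).


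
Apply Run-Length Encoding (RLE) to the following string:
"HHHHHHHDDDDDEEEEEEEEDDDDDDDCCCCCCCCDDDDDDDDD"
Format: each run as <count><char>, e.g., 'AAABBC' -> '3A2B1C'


Scanning runs left to right:
  i=0: run of 'H' x 7 -> '7H'
  i=7: run of 'D' x 5 -> '5D'
  i=12: run of 'E' x 8 -> '8E'
  i=20: run of 'D' x 7 -> '7D'
  i=27: run of 'C' x 8 -> '8C'
  i=35: run of 'D' x 9 -> '9D'

RLE = 7H5D8E7D8C9D


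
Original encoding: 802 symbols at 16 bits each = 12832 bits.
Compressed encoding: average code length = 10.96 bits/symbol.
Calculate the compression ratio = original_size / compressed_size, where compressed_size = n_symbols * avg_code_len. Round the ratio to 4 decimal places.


original_size = n_symbols * orig_bits = 802 * 16 = 12832 bits
compressed_size = n_symbols * avg_code_len = 802 * 10.96 = 8789.92 bits
ratio = original_size / compressed_size = 12832 / 8789.92 = 1.4599

Compression ratio = 1.4599


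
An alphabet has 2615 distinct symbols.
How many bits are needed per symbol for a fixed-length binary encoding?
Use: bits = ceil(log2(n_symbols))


log2(2615) = 11.3526
Bracket: 2^11 = 2048 < 2615 <= 2^12 = 4096
So ceil(log2(2615)) = 12

bits = ceil(log2(2615)) = ceil(11.3526) = 12 bits


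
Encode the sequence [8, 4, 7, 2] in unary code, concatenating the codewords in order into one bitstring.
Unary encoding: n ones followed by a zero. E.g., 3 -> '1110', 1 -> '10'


Encode each number as n ones followed by a terminating 0:
  8 -> 111111110 (9 bits)
  4 -> 11110 (5 bits)
  7 -> 11111110 (8 bits)
  2 -> 110 (3 bits)
Total length = 9 + 5 + 8 + 3 = 25 bits.

Unary([8, 4, 7, 2]) = 1111111101111011111110110 (25 bits)


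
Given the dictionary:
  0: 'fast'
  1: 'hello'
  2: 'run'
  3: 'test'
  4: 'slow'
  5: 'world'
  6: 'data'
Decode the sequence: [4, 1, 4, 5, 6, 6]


Look up each index in the dictionary:
  4 -> 'slow'
  1 -> 'hello'
  4 -> 'slow'
  5 -> 'world'
  6 -> 'data'
  6 -> 'data'

Decoded: "slow hello slow world data data"


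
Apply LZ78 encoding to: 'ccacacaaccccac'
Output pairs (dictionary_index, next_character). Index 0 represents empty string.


LZ78 encoding steps:
Dictionary: {0: ''}
Step 1: w='' (idx 0), next='c' -> output (0, 'c'), add 'c' as idx 1
Step 2: w='c' (idx 1), next='a' -> output (1, 'a'), add 'ca' as idx 2
Step 3: w='ca' (idx 2), next='c' -> output (2, 'c'), add 'cac' as idx 3
Step 4: w='' (idx 0), next='a' -> output (0, 'a'), add 'a' as idx 4
Step 5: w='a' (idx 4), next='c' -> output (4, 'c'), add 'ac' as idx 5
Step 6: w='c' (idx 1), next='c' -> output (1, 'c'), add 'cc' as idx 6
Step 7: w='cac' (idx 3), end of input -> output (3, '')


Encoded: [(0, 'c'), (1, 'a'), (2, 'c'), (0, 'a'), (4, 'c'), (1, 'c'), (3, '')]


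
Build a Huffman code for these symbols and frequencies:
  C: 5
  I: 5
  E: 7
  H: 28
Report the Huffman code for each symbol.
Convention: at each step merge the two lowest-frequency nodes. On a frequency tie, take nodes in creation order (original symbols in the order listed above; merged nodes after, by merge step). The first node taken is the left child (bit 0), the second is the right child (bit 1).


Huffman tree construction:
Step 1: Merge C(5) + I(5) = 10
Step 2: Merge E(7) + (C+I)(10) = 17
Step 3: Merge (E+(C+I))(17) + H(28) = 45
Read each symbol's code off the tree from the root (left child = 0, right child = 1).

Codes:
  C: 010 (length 3)
  I: 011 (length 3)
  E: 00 (length 2)
  H: 1 (length 1)
Average code length: 72/45 = 1.6000 bits/symbol


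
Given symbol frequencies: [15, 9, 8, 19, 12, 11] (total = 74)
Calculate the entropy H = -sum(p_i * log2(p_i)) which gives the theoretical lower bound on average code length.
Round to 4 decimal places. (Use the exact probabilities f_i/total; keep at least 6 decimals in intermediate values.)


Per-symbol terms -p_i * log2(p_i) with p_i = f_i/74:
  p = 15/74 = 0.202703: log2(p) = -2.302563, -p*log2(p) = 0.466736
  p = 9/74 = 0.121622: log2(p) = -3.039528, -p*log2(p) = 0.369672
  p = 8/74 = 0.108108: log2(p) = -3.209453, -p*log2(p) = 0.346968
  p = 19/74 = 0.256757: log2(p) = -1.961526, -p*log2(p) = 0.503635
  p = 12/74 = 0.162162: log2(p) = -2.624491, -p*log2(p) = 0.425593
  p = 11/74 = 0.148649: log2(p) = -2.750022, -p*log2(p) = 0.408787
H = 0.466736 + 0.369672 + 0.346968 + 0.503635 + 0.425593 + 0.408787 = 2.521391

H = 2.5214 bits/symbol


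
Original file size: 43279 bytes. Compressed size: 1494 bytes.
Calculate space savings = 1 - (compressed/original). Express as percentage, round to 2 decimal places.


ratio = compressed/original = 1494/43279 = 0.03452
savings = 1 - ratio = 1 - 0.03452 = 0.96548
as a percentage: 0.96548 * 100 = 96.55%

Space savings = 1 - 1494/43279 = 96.55%


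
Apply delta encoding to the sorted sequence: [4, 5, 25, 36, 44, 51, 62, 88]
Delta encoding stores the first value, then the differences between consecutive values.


First value: 4
Deltas:
  5 - 4 = 1
  25 - 5 = 20
  36 - 25 = 11
  44 - 36 = 8
  51 - 44 = 7
  62 - 51 = 11
  88 - 62 = 26


Delta encoded: [4, 1, 20, 11, 8, 7, 11, 26]


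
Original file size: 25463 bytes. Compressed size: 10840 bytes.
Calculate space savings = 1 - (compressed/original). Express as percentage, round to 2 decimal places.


ratio = compressed/original = 10840/25463 = 0.425716
savings = 1 - ratio = 1 - 0.425716 = 0.574284
as a percentage: 0.574284 * 100 = 57.43%

Space savings = 1 - 10840/25463 = 57.43%


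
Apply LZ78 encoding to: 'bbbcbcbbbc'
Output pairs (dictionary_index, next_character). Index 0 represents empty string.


LZ78 encoding steps:
Dictionary: {0: ''}
Step 1: w='' (idx 0), next='b' -> output (0, 'b'), add 'b' as idx 1
Step 2: w='b' (idx 1), next='b' -> output (1, 'b'), add 'bb' as idx 2
Step 3: w='' (idx 0), next='c' -> output (0, 'c'), add 'c' as idx 3
Step 4: w='b' (idx 1), next='c' -> output (1, 'c'), add 'bc' as idx 4
Step 5: w='bb' (idx 2), next='b' -> output (2, 'b'), add 'bbb' as idx 5
Step 6: w='c' (idx 3), end of input -> output (3, '')


Encoded: [(0, 'b'), (1, 'b'), (0, 'c'), (1, 'c'), (2, 'b'), (3, '')]


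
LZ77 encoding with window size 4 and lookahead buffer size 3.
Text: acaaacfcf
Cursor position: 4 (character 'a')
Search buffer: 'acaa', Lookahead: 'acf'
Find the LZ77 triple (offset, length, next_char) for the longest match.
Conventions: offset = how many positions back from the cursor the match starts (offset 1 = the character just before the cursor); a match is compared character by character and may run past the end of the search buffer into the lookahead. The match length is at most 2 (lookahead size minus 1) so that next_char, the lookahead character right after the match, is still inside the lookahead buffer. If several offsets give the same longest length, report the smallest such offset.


Try each offset into the search buffer:
  offset=1 (pos 3, char 'a'): match length 1
  offset=2 (pos 2, char 'a'): match length 1
  offset=3 (pos 1, char 'c'): match length 0
  offset=4 (pos 0, char 'a'): match length 2
Longest match has length 2 at offset 4.
next_char = character at position 4 + 2 = 6 -> 'f'

Best match: offset=4, length=2 (matching 'ac' starting at position 0)
LZ77 triple: (4, 2, 'f')


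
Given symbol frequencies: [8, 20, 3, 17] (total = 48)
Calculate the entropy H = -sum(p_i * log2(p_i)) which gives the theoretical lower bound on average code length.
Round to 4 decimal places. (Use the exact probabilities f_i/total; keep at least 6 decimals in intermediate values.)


Per-symbol terms -p_i * log2(p_i) with p_i = f_i/48:
  p = 8/48 = 0.166667: log2(p) = -2.584963, -p*log2(p) = 0.430827
  p = 20/48 = 0.416667: log2(p) = -1.263034, -p*log2(p) = 0.526264
  p = 3/48 = 0.062500: log2(p) = -4.000000, -p*log2(p) = 0.250000
  p = 17/48 = 0.354167: log2(p) = -1.497500, -p*log2(p) = 0.530364
H = 0.430827 + 0.526264 + 0.250000 + 0.530364 = 1.737455

H = 1.7375 bits/symbol


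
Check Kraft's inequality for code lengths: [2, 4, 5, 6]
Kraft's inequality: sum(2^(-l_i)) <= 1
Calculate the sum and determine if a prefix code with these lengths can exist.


Sum = 2^(-2) + 2^(-4) + 2^(-5) + 2^(-6)
    = 0.25 + 0.0625 + 0.03125 + 0.015625
    = 23/64 = 0.359375
Since 0.359375 <= 1, Kraft's inequality IS satisfied.
A prefix code with these lengths CAN exist.

Kraft sum = 0.359375. Satisfied.


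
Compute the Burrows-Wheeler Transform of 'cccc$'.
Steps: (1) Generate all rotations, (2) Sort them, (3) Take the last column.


Rotations (sorted):
  0: $cccc -> last char: c
  1: c$ccc -> last char: c
  2: cc$cc -> last char: c
  3: ccc$c -> last char: c
  4: cccc$ -> last char: $


BWT = cccc$


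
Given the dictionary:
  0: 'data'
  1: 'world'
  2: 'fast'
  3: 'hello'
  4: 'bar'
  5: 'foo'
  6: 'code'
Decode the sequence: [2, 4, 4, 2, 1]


Look up each index in the dictionary:
  2 -> 'fast'
  4 -> 'bar'
  4 -> 'bar'
  2 -> 'fast'
  1 -> 'world'

Decoded: "fast bar bar fast world"


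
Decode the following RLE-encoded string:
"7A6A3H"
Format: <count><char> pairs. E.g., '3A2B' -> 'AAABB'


Expanding each <count><char> pair:
  7A -> 'AAAAAAA'
  6A -> 'AAAAAA'
  3H -> 'HHH'

Decoded = AAAAAAAAAAAAAHHH


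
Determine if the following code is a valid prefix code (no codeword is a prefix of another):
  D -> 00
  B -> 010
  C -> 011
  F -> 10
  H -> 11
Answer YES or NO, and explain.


Checking each pair (does one codeword prefix another?):
  D='00' vs B='010': no prefix
  D='00' vs C='011': no prefix
  D='00' vs F='10': no prefix
  D='00' vs H='11': no prefix
  B='010' vs D='00': no prefix
  B='010' vs C='011': no prefix
  B='010' vs F='10': no prefix
  B='010' vs H='11': no prefix
  C='011' vs D='00': no prefix
  C='011' vs B='010': no prefix
  C='011' vs F='10': no prefix
  C='011' vs H='11': no prefix
  F='10' vs D='00': no prefix
  F='10' vs B='010': no prefix
  F='10' vs C='011': no prefix
  F='10' vs H='11': no prefix
  H='11' vs D='00': no prefix
  H='11' vs B='010': no prefix
  H='11' vs C='011': no prefix
  H='11' vs F='10': no prefix
No violation found over all pairs.

YES -- this is a valid prefix code. No codeword is a prefix of any other codeword.


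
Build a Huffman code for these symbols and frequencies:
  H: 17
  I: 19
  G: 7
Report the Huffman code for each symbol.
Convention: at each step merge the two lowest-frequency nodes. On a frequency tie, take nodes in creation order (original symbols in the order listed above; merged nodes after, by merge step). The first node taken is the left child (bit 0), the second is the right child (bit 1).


Huffman tree construction:
Step 1: Merge G(7) + H(17) = 24
Step 2: Merge I(19) + (G+H)(24) = 43
Read each symbol's code off the tree from the root (left child = 0, right child = 1).

Codes:
  H: 11 (length 2)
  I: 0 (length 1)
  G: 10 (length 2)
Average code length: 67/43 = 1.5581 bits/symbol


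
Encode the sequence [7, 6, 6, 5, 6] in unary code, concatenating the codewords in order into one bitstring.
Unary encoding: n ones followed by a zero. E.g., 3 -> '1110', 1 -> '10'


Encode each number as n ones followed by a terminating 0:
  7 -> 11111110 (8 bits)
  6 -> 1111110 (7 bits)
  6 -> 1111110 (7 bits)
  5 -> 111110 (6 bits)
  6 -> 1111110 (7 bits)
Total length = 8 + 7 + 7 + 6 + 7 = 35 bits.

Unary([7, 6, 6, 5, 6]) = 11111110111111011111101111101111110 (35 bits)


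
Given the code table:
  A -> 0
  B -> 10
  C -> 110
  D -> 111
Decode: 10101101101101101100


Decoding:
10 -> B
10 -> B
110 -> C
110 -> C
110 -> C
110 -> C
110 -> C
0 -> A


Result: BBCCCCCA


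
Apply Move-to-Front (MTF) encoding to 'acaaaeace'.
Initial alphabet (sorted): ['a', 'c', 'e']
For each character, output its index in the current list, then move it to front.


MTF encoding:
'a': index 0 in ['a', 'c', 'e'] -> ['a', 'c', 'e']
'c': index 1 in ['a', 'c', 'e'] -> ['c', 'a', 'e']
'a': index 1 in ['c', 'a', 'e'] -> ['a', 'c', 'e']
'a': index 0 in ['a', 'c', 'e'] -> ['a', 'c', 'e']
'a': index 0 in ['a', 'c', 'e'] -> ['a', 'c', 'e']
'e': index 2 in ['a', 'c', 'e'] -> ['e', 'a', 'c']
'a': index 1 in ['e', 'a', 'c'] -> ['a', 'e', 'c']
'c': index 2 in ['a', 'e', 'c'] -> ['c', 'a', 'e']
'e': index 2 in ['c', 'a', 'e'] -> ['e', 'c', 'a']


Output: [0, 1, 1, 0, 0, 2, 1, 2, 2]


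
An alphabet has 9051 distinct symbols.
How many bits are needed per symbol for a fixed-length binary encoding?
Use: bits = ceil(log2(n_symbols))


log2(9051) = 13.1439
Bracket: 2^13 = 8192 < 9051 <= 2^14 = 16384
So ceil(log2(9051)) = 14

bits = ceil(log2(9051)) = ceil(13.1439) = 14 bits


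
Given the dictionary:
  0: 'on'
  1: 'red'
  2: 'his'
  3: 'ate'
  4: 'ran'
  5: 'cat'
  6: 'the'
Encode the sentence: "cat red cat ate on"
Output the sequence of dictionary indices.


Look up each word in the dictionary:
  'cat' -> 5
  'red' -> 1
  'cat' -> 5
  'ate' -> 3
  'on' -> 0

Encoded: [5, 1, 5, 3, 0]


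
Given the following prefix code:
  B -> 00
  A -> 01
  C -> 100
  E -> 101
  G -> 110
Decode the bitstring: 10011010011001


Decoding step by step:
Bits 100 -> C
Bits 110 -> G
Bits 100 -> C
Bits 110 -> G
Bits 01 -> A


Decoded message: CGCGA


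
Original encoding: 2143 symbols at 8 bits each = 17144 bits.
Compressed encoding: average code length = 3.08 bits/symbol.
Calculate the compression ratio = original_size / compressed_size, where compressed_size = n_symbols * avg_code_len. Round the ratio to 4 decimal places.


original_size = n_symbols * orig_bits = 2143 * 8 = 17144 bits
compressed_size = n_symbols * avg_code_len = 2143 * 3.08 = 6600.44 bits
ratio = original_size / compressed_size = 17144 / 6600.44 = 2.5974

Compression ratio = 2.5974


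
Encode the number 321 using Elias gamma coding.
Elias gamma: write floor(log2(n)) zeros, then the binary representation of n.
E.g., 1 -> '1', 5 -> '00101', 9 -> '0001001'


num_bits = floor(log2(321)) + 1 = 9
leading_zeros = num_bits - 1 = 8
binary(321) = 101000001

Elias gamma(321) = '00000000' + '101000001' = 00000000101000001 (17 bits)


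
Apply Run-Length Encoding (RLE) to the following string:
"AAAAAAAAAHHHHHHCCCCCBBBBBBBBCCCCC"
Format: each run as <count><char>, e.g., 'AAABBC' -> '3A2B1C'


Scanning runs left to right:
  i=0: run of 'A' x 9 -> '9A'
  i=9: run of 'H' x 6 -> '6H'
  i=15: run of 'C' x 5 -> '5C'
  i=20: run of 'B' x 8 -> '8B'
  i=28: run of 'C' x 5 -> '5C'

RLE = 9A6H5C8B5C


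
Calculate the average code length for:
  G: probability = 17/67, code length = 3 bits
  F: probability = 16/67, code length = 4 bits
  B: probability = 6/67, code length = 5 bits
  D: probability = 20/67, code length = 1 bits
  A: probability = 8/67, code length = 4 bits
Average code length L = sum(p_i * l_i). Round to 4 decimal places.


Weighted contributions p_i * l_i:
  G: (17/67) * 3 = 51/67
  F: (16/67) * 4 = 64/67
  B: (6/67) * 5 = 30/67
  D: (20/67) * 1 = 20/67
  A: (8/67) * 4 = 32/67
Sum = (51 + 64 + 30 + 20 + 32)/67 = 197/67

L = 197/67 = 2.9403 bits/symbol


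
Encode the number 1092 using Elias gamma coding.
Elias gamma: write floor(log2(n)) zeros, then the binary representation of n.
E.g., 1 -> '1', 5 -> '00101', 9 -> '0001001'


num_bits = floor(log2(1092)) + 1 = 11
leading_zeros = num_bits - 1 = 10
binary(1092) = 10001000100

Elias gamma(1092) = '0000000000' + '10001000100' = 000000000010001000100 (21 bits)


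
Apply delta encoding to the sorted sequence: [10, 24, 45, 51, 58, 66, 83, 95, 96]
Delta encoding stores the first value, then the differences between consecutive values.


First value: 10
Deltas:
  24 - 10 = 14
  45 - 24 = 21
  51 - 45 = 6
  58 - 51 = 7
  66 - 58 = 8
  83 - 66 = 17
  95 - 83 = 12
  96 - 95 = 1


Delta encoded: [10, 14, 21, 6, 7, 8, 17, 12, 1]


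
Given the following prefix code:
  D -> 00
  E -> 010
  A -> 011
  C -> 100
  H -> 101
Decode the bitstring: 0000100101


Decoding step by step:
Bits 00 -> D
Bits 00 -> D
Bits 100 -> C
Bits 101 -> H


Decoded message: DDCH


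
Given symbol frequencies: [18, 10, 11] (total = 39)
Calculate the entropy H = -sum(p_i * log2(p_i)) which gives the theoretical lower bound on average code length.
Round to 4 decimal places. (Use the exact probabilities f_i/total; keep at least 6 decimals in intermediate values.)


Per-symbol terms -p_i * log2(p_i) with p_i = f_i/39:
  p = 18/39 = 0.461538: log2(p) = -1.115477, -p*log2(p) = 0.514836
  p = 10/39 = 0.256410: log2(p) = -1.963474, -p*log2(p) = 0.503455
  p = 11/39 = 0.282051: log2(p) = -1.825971, -p*log2(p) = 0.515017
H = 0.514836 + 0.503455 + 0.515017 = 1.533308

H = 1.5333 bits/symbol


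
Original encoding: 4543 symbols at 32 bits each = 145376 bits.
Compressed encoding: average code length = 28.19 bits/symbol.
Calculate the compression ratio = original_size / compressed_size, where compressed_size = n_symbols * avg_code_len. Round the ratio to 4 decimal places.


original_size = n_symbols * orig_bits = 4543 * 32 = 145376 bits
compressed_size = n_symbols * avg_code_len = 4543 * 28.19 = 128067.17 bits
ratio = original_size / compressed_size = 145376 / 128067.17 = 1.1352

Compression ratio = 1.1352


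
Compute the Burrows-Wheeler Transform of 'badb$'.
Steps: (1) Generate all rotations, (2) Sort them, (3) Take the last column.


Rotations (sorted):
  0: $badb -> last char: b
  1: adb$b -> last char: b
  2: b$bad -> last char: d
  3: badb$ -> last char: $
  4: db$ba -> last char: a


BWT = bbd$a


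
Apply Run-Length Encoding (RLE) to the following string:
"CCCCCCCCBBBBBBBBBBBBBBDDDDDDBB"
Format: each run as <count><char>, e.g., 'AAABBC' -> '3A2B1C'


Scanning runs left to right:
  i=0: run of 'C' x 8 -> '8C'
  i=8: run of 'B' x 14 -> '14B'
  i=22: run of 'D' x 6 -> '6D'
  i=28: run of 'B' x 2 -> '2B'

RLE = 8C14B6D2B


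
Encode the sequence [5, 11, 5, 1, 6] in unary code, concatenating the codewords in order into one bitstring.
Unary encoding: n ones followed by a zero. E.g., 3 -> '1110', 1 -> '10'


Encode each number as n ones followed by a terminating 0:
  5 -> 111110 (6 bits)
  11 -> 111111111110 (12 bits)
  5 -> 111110 (6 bits)
  1 -> 10 (2 bits)
  6 -> 1111110 (7 bits)
Total length = 6 + 12 + 6 + 2 + 7 = 33 bits.

Unary([5, 11, 5, 1, 6]) = 111110111111111110111110101111110 (33 bits)


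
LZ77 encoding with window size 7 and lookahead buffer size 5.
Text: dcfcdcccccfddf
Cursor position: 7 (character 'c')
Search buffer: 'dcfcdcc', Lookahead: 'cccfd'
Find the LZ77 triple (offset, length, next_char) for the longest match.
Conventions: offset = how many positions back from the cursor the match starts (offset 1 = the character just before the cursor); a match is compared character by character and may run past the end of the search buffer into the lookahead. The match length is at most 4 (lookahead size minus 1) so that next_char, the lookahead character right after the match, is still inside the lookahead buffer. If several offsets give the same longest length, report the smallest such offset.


Try each offset into the search buffer:
  offset=1 (pos 6, char 'c'): match length 3
  offset=2 (pos 5, char 'c'): match length 3
  offset=3 (pos 4, char 'd'): match length 0
  offset=4 (pos 3, char 'c'): match length 1
  offset=5 (pos 2, char 'f'): match length 0
  offset=6 (pos 1, char 'c'): match length 1
  offset=7 (pos 0, char 'd'): match length 0
Longest match has length 3, found at offsets 1, 2; take the smallest, offset 1.
next_char = character at position 7 + 3 = 10 -> 'f'

Best match: offset=1, length=3 (matching 'ccc' starting at position 6)
LZ77 triple: (1, 3, 'f')


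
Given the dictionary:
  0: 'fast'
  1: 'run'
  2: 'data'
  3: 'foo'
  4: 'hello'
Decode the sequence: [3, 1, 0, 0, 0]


Look up each index in the dictionary:
  3 -> 'foo'
  1 -> 'run'
  0 -> 'fast'
  0 -> 'fast'
  0 -> 'fast'

Decoded: "foo run fast fast fast"


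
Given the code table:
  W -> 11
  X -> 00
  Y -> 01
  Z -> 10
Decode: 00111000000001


Decoding:
00 -> X
11 -> W
10 -> Z
00 -> X
00 -> X
00 -> X
01 -> Y


Result: XWZXXXY
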